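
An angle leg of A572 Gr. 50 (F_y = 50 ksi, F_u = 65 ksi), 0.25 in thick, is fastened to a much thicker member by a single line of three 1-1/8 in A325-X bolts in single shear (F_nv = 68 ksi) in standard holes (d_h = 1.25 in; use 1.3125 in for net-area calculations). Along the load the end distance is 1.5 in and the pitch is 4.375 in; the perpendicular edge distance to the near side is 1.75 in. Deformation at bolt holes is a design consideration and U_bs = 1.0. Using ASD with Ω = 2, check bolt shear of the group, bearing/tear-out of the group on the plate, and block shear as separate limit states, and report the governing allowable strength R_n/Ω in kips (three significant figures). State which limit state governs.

42.9 kips (block shear governs)

Bolt shear: A_b = π·1.125²/4 = 0.994 in²; R_n = 68 × 0.994 × 3 × 1 = 202.8 kips → 202.8 / 2 = 101 kips.
Bearing: edge l_c = 0.875, r_n = 17.06 kips; interior l_c = 3.125, r_n = 43.87 kips; R_n = 17.06 + 2·43.87 = 104.8 kips → 52.4 kips.
Block shear: A_gv = 2.562, A_nv = 1.742, A_nt = 0.2734 in²; R_n = min(0.6F_uA_nv, 0.6F_yA_gv) + U_bs·F_u·A_nt = 85.72 kips → 42.9 kips.
Block shear governs: 42.9 kips.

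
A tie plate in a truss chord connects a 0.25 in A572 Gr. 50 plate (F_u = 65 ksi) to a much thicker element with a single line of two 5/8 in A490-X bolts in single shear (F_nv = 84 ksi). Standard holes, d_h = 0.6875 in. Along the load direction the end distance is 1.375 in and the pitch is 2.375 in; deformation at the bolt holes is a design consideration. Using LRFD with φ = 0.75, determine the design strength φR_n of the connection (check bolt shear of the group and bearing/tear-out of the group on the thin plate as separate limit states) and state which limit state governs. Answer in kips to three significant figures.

33.4 kips (bearing governs)

Bolt shear: A_b = π·0.625²/4 = 0.3068 in²; R_n = 84 × 0.3068 × 2 × 1 = 51.54 kips → 0.75 × 51.54 = 38.7 kips.
Bearing (1.2 l_c t F_u ≤ 2.4 d t F_u): upper limit = 2.4·0.625·0.25·65 = 24.38 kips.
  Edge l_c = 1.375 − 0.6875/2 = 1.031 → r_n = 20.11 kips; interior l_c = 2.375 − 0.6875 = 1.688 → r_n = 24.38 kips.
  R_n,bearing = 1·20.11 + 1·24.38 = 44.48 kips → 0.75 × 44.48 = 33.4 kips.
Bearing governs: 33.4 kips.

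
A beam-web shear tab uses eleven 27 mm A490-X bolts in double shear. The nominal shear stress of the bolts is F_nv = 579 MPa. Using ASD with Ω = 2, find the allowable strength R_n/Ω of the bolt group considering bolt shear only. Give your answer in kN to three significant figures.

3650 kN

A_b = π × 27² / 4 = 572.6 mm².
R_n = F_nv · A_b · n · n_s = 579 × 572.6 × 11 × 2 / 1000 = 7293 kN.
Allowable strength R_n/Ω = 7293 / 2 = 3650 kN.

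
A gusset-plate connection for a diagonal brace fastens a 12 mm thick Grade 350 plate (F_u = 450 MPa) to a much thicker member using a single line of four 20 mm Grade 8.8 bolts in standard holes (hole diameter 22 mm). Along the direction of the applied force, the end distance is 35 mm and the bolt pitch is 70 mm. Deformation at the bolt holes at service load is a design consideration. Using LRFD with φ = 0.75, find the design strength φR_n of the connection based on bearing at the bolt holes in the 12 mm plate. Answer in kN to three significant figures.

Per bolt r_n = 1.2 l_c t F_u ≤ 2.4 d t F_u; upper limit = 2.4 × 20 × 12 × 450 / 1000 = 259.2 kN.
Edge bolt: l_c = 35 − 22/2 = 24 mm → 1.2 × 24 × 12 × 450 / 1000 = 155.5 → r_n = 155.5 kN.
Interior bolts: l_c = 70 − 22 = 48 mm → 1.2 × 48 × 12 × 450 / 1000 = 311 → r_n = 259.2 kN.
R_n = 1 × 155.5 + 3 × 259.2 = 933.1 kN.
Design strength φR_n = 0.75 × 933.1 = 700 kN.

700 kN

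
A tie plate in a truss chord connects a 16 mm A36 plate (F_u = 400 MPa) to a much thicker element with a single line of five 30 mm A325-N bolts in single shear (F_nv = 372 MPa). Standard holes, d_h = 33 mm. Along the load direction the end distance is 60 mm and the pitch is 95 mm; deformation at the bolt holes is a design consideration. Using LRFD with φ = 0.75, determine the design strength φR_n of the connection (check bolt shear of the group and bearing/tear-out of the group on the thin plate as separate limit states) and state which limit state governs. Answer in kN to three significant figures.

Bolt shear: A_b = π·30²/4 = 706.9 mm²; R_n = 372 × 706.9 × 5 × 1 / 1000 = 1315 kN → 0.75 × 1315 = 986 kN.
Bearing (1.2 l_c t F_u ≤ 2.4 d t F_u): upper limit = 2.4·30·16·400 / 1000 = 460.8 kN.
  Edge l_c = 60 − 33/2 = 43.5 → r_n = 334.1 kN; interior l_c = 95 − 33 = 62 → r_n = 460.8 kN.
  R_n,bearing = 1·334.1 + 4·460.8 = 2177 kN → 0.75 × 2177 = 1630 kN.
Bolt shear governs: 986 kN.

986 kN (bolt shear governs)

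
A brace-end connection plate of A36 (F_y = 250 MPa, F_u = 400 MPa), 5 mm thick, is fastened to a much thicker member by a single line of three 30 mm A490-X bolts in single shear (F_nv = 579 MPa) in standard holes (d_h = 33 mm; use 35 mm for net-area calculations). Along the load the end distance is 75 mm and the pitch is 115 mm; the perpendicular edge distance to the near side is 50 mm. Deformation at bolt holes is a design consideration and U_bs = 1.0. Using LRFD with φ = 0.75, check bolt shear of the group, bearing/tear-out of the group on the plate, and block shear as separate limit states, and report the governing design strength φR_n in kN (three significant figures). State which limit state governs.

Bolt shear: A_b = π·30²/4 = 706.9 mm²; R_n = 579 × 706.9 × 3 × 1 / 1000 = 1228 kN → 0.75 × 1228 = 921 kN.
Bearing: edge l_c = 58.5, r_n = 140.4 kN; interior l_c = 82, r_n = 144 kN; R_n = 140.4 + 2·144 = 428.4 kN → 321 kN.
Block shear: A_gv = 1525, A_nv = 1088, A_nt = 162.5 mm²; R_n = min(0.6F_uA_nv, 0.6F_yA_gv) + U_bs·F_u·A_nt = 293.8 kN → 220 kN.
Block shear governs: 220 kN.

220 kN (block shear governs)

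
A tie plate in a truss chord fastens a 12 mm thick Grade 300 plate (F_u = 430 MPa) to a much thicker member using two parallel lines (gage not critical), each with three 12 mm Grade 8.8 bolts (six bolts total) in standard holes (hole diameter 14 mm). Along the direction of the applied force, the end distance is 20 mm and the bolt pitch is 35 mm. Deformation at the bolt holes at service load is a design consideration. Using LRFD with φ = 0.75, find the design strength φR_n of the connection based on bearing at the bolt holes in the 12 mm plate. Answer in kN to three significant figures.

511 kN

Per bolt r_n = 1.2 l_c t F_u ≤ 2.4 d t F_u; upper limit = 2.4 × 12 × 12 × 430 / 1000 = 148.6 kN.
Edge bolt: l_c = 20 − 14/2 = 13 mm → 1.2 × 13 × 12 × 430 / 1000 = 80.5 → r_n = 80.5 kN.
Interior bolts: l_c = 35 − 14 = 21 mm → 1.2 × 21 × 12 × 430 / 1000 = 130 → r_n = 130 kN.
R_n = 2 × 80.5 + 4 × 130 = 681.1 kN.
Design strength φR_n = 0.75 × 681.1 = 511 kN.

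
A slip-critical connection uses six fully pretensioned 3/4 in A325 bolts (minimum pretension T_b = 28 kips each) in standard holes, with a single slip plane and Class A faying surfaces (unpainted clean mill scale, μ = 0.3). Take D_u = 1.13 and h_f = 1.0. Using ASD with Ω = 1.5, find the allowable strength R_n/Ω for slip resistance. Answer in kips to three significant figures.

38 kips

R_n = μ · D_u · h_f · T_b · n_s · n_b = 0.3 × 1.13 × 1.0 × 28 × 1 × 6 = 56.95 kips.
Allowable strength R_n/Ω = 56.95 / 1.5 = 38 kips.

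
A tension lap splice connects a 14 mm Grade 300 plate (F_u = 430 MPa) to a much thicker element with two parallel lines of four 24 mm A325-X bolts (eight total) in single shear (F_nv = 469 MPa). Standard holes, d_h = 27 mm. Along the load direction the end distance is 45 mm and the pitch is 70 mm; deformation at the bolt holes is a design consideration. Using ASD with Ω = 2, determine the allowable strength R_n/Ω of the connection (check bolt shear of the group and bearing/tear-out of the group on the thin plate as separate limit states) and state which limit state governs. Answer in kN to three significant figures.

849 kN (bolt shear governs)

Bolt shear: A_b = π·24²/4 = 452.4 mm²; R_n = 469 × 452.4 × 8 × 1 / 1000 = 1697 kN → 1697 / 2 = 849 kN.
Bearing (1.2 l_c t F_u ≤ 2.4 d t F_u): upper limit = 2.4·24·14·430 / 1000 = 346.8 kN.
  Edge l_c = 45 − 27/2 = 31.5 → r_n = 227.6 kN; interior l_c = 70 − 27 = 43 → r_n = 310.6 kN.
  R_n,bearing = 2·227.6 + 6·310.6 = 2319 kN → 2319 / 2 = 1160 kN.
Bolt shear governs: 849 kN.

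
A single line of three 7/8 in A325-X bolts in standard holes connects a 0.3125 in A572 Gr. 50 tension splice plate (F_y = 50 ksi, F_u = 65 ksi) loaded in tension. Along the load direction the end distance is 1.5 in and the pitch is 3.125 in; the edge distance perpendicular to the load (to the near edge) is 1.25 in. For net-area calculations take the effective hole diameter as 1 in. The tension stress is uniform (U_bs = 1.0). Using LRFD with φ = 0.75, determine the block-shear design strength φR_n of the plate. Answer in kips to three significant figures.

Shear plane L_v = 1.5 + 2·3.125 = 7.75 in; A_gv = 7.75 × 0.3125 = 2.422 in².
A_nv = (7.75 − 2.5·1) × 0.3125 = 1.641 in².
A_nt = (1.25 − 0.5·1) × 0.3125 = 0.2344 in².
0.6 F_u A_nv = 63.98 kips; 0.6 F_y A_gv = 72.66 kips → shear rupture governs the shear term.
R_n = 63.98 + 1.0 × 65 × 0.2344 = 79.22 kips.
Design strength φR_n = 0.75 × 79.22 = 59.4 kips.

59.4 kips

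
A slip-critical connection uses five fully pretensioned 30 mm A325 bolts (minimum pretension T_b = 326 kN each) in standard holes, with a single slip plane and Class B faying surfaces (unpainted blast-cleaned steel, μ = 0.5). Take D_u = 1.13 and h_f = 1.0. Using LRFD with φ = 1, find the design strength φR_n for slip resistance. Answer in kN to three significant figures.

921 kN

R_n = μ · D_u · h_f · T_b · n_s · n_b = 0.5 × 1.13 × 1.0 × 326 × 1 × 5 = 920.9 kN.
Design strength φR_n = 1 × 920.9 = 921 kN.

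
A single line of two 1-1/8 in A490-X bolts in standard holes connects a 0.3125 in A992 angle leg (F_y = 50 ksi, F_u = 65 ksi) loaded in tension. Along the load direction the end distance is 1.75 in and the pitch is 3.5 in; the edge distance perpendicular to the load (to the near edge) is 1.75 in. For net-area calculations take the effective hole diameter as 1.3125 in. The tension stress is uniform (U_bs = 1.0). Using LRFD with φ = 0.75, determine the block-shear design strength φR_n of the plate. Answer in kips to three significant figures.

46.7 kips

Shear plane L_v = 1.75 + 1·3.5 = 5.25 in; A_gv = 5.25 × 0.3125 = 1.641 in².
A_nv = (5.25 − 1.5·1.3125) × 0.3125 = 1.025 in².
A_nt = (1.75 − 0.5·1.3125) × 0.3125 = 0.3418 in².
0.6 F_u A_nv = 39.99 kips; 0.6 F_y A_gv = 49.22 kips → shear rupture governs the shear term.
R_n = 39.99 + 1.0 × 65 × 0.3418 = 62.21 kips.
Design strength φR_n = 0.75 × 62.21 = 46.7 kips.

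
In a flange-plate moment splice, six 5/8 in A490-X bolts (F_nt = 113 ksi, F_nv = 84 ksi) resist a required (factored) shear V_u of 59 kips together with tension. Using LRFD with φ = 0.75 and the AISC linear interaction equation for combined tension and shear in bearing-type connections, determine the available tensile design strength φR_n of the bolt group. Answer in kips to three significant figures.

123 kips

A_b = π·0.625²/4 = 0.3068 in²; f_rv = 59 / (6 × 0.3068) = 32.05 ksi.
F'_nt = 1.3 F_nt − (F_nt / φF_nv) f_rv = 1.3·113 − (113/(0.75·84))·32.05 = 89.41 ksi, capped at F_nt → F'_nt = 89.41 ksi.
R_n = F'_nt · A_b · n = 89.41 × 0.3068 × 6 = 164.6 kips.
Design strength φR_n = 0.75 × 164.6 = 123 kips.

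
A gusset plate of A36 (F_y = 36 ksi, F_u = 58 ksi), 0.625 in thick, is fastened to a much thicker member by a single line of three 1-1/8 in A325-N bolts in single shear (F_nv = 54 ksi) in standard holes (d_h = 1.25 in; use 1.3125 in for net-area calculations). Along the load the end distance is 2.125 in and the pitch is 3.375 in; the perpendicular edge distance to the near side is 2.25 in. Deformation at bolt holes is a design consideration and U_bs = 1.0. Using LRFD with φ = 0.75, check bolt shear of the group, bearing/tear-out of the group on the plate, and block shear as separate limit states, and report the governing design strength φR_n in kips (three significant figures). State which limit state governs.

121 kips (bolt shear governs)

Bolt shear: A_b = π·1.125²/4 = 0.994 in²; R_n = 54 × 0.994 × 3 × 1 = 161 kips → 0.75 × 161 = 121 kips.
Bearing: edge l_c = 1.5, r_n = 65.25 kips; interior l_c = 2.125, r_n = 92.44 kips; R_n = 65.25 + 2·92.44 = 250.1 kips → 188 kips.
Block shear: A_gv = 5.547, A_nv = 3.496, A_nt = 0.9961 in²; R_n = min(0.6F_uA_nv, 0.6F_yA_gv) + U_bs·F_u·A_nt = 177.6 kips → 133 kips.
Bolt shear governs: 121 kips.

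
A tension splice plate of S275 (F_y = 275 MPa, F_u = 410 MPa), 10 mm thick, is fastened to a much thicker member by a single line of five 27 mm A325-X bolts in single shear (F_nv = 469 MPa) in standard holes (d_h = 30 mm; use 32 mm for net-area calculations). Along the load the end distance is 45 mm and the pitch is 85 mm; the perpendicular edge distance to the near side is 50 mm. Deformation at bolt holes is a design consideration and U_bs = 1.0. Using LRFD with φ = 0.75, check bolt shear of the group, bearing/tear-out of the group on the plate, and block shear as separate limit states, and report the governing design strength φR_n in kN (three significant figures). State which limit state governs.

549 kN (block shear governs)

Bolt shear: A_b = π·27²/4 = 572.6 mm²; R_n = 469 × 572.6 × 5 × 1 / 1000 = 1343 kN → 0.75 × 1343 = 1010 kN.
Bearing: edge l_c = 30, r_n = 147.6 kN; interior l_c = 55, r_n = 265.7 kN; R_n = 147.6 + 4·265.7 = 1210 kN → 908 kN.
Block shear: A_gv = 3850, A_nv = 2410, A_nt = 340 mm²; R_n = min(0.6F_uA_nv, 0.6F_yA_gv) + U_bs·F_u·A_nt = 732.3 kN → 549 kN.
Block shear governs: 549 kN.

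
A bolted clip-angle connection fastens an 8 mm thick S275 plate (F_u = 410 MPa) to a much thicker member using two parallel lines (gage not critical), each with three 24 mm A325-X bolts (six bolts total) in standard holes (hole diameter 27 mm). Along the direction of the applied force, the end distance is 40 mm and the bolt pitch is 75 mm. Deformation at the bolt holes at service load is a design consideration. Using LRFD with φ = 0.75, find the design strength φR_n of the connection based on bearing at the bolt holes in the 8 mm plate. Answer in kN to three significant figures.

723 kN

Per bolt r_n = 1.2 l_c t F_u ≤ 2.4 d t F_u; upper limit = 2.4 × 24 × 8 × 410 / 1000 = 188.9 kN.
Edge bolt: l_c = 40 − 27/2 = 26.5 mm → 1.2 × 26.5 × 8 × 410 / 1000 = 104.3 → r_n = 104.3 kN.
Interior bolts: l_c = 75 − 27 = 48 mm → 1.2 × 48 × 8 × 410 / 1000 = 188.9 → r_n = 188.9 kN.
R_n = 2 × 104.3 + 4 × 188.9 = 964.3 kN.
Design strength φR_n = 0.75 × 964.3 = 723 kN.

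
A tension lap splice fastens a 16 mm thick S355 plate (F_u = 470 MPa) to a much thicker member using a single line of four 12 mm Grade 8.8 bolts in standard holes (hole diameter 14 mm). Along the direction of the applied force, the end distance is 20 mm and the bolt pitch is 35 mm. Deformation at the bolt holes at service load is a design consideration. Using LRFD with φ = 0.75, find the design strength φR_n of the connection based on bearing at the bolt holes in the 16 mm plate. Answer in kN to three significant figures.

Per bolt r_n = 1.2 l_c t F_u ≤ 2.4 d t F_u; upper limit = 2.4 × 12 × 16 × 470 / 1000 = 216.6 kN.
Edge bolt: l_c = 20 − 14/2 = 13 mm → 1.2 × 13 × 16 × 470 / 1000 = 117.3 → r_n = 117.3 kN.
Interior bolts: l_c = 35 − 14 = 21 mm → 1.2 × 21 × 16 × 470 / 1000 = 189.5 → r_n = 189.5 kN.
R_n = 1 × 117.3 + 3 × 189.5 = 685.8 kN.
Design strength φR_n = 0.75 × 685.8 = 514 kN.

514 kN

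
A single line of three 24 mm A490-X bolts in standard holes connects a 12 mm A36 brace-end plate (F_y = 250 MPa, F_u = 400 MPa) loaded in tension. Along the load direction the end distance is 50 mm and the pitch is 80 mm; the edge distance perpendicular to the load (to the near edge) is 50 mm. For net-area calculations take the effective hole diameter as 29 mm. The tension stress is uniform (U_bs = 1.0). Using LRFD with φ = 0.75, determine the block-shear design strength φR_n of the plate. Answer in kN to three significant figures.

Shear plane L_v = 50 + 2·80 = 210 mm; A_gv = 210 × 12 = 2520 mm².
A_nv = (210 − 2.5·29) × 12 = 1650 mm².
A_nt = (50 − 0.5·29) × 12 = 426 mm².
0.6 F_u A_nv = 396 kN; 0.6 F_y A_gv = 378 kN → shear yielding governs the shear term.
R_n = 378 + 1.0 × 400 × 426 / 1000 = 548.4 kN.
Design strength φR_n = 0.75 × 548.4 = 411 kN.

411 kN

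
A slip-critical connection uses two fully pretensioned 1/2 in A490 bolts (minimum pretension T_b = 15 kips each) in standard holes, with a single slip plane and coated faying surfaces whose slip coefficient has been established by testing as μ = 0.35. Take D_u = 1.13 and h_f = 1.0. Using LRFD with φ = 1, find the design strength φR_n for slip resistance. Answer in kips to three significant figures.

R_n = μ · D_u · h_f · T_b · n_s · n_b = 0.35 × 1.13 × 1.0 × 15 × 1 × 2 = 11.86 kips.
Design strength φR_n = 1 × 11.86 = 11.9 kips.

11.9 kips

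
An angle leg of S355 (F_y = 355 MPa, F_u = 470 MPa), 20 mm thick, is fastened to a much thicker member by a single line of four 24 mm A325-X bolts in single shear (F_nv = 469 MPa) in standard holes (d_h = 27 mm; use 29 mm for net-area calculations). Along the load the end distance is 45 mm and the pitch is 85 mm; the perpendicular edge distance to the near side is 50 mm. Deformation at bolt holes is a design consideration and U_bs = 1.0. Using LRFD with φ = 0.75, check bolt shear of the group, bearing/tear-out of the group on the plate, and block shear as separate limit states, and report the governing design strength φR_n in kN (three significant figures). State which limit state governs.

637 kN (bolt shear governs)

Bolt shear: A_b = π·24²/4 = 452.4 mm²; R_n = 469 × 452.4 × 4 × 1 / 1000 = 848.7 kN → 0.75 × 848.7 = 637 kN.
Bearing: edge l_c = 31.5, r_n = 355.3 kN; interior l_c = 58, r_n = 541.4 kN; R_n = 355.3 + 3·541.4 = 1980 kN → 1480 kN.
Block shear: A_gv = 6000, A_nv = 3970, A_nt = 710 mm²; R_n = min(0.6F_uA_nv, 0.6F_yA_gv) + U_bs·F_u·A_nt = 1453 kN → 1090 kN.
Bolt shear governs: 637 kN.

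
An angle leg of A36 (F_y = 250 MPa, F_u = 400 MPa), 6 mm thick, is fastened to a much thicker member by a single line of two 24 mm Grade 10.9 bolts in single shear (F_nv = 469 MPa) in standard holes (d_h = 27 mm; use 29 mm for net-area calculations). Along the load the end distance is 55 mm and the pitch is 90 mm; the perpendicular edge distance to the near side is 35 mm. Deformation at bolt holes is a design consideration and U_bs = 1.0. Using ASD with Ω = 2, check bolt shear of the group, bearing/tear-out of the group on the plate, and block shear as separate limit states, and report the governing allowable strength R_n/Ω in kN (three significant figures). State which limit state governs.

89.9 kN (block shear governs)

Bolt shear: A_b = π·24²/4 = 452.4 mm²; R_n = 469 × 452.4 × 2 × 1 / 1000 = 424.3 kN → 424.3 / 2 = 212 kN.
Bearing: edge l_c = 41.5, r_n = 119.5 kN; interior l_c = 63, r_n = 138.2 kN; R_n = 119.5 + 1·138.2 = 257.8 kN → 129 kN.
Block shear: A_gv = 870, A_nv = 609, A_nt = 123 mm²; R_n = min(0.6F_uA_nv, 0.6F_yA_gv) + U_bs·F_u·A_nt = 179.7 kN → 89.9 kN.
Block shear governs: 89.9 kN.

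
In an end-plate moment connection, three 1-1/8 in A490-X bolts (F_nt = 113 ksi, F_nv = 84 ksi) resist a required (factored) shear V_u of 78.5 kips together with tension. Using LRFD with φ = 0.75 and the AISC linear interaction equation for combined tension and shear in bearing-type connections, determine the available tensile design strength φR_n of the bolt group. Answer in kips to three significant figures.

A_b = π·1.125²/4 = 0.994 in²; f_rv = 78.5 / (3 × 0.994) = 26.32 ksi.
F'_nt = 1.3 F_nt − (F_nt / φF_nv) f_rv = 1.3·113 − (113/(0.75·84))·26.32 = 99.68 ksi, capped at F_nt → F'_nt = 99.68 ksi.
R_n = F'_nt · A_b · n = 99.68 × 0.994 × 3 = 297.3 kips.
Design strength φR_n = 0.75 × 297.3 = 223 kips.

223 kips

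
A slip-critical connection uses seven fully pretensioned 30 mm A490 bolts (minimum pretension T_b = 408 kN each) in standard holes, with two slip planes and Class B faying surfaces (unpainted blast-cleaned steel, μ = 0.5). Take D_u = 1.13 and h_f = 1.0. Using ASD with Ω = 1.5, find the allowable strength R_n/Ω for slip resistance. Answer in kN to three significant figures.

2150 kN

R_n = μ · D_u · h_f · T_b · n_s · n_b = 0.5 × 1.13 × 1.0 × 408 × 2 × 7 = 3227 kN.
Allowable strength R_n/Ω = 3227 / 1.5 = 2150 kN.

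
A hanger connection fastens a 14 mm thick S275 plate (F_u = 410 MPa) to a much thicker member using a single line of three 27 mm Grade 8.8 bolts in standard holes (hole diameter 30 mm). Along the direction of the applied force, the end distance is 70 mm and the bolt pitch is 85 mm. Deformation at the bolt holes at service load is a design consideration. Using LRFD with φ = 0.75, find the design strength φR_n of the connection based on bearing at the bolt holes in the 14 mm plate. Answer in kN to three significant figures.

Per bolt r_n = 1.2 l_c t F_u ≤ 2.4 d t F_u; upper limit = 2.4 × 27 × 14 × 410 / 1000 = 372 kN.
Edge bolt: l_c = 70 − 30/2 = 55 mm → 1.2 × 55 × 14 × 410 / 1000 = 378.8 → r_n = 372 kN.
Interior bolts: l_c = 85 − 30 = 55 mm → 1.2 × 55 × 14 × 410 / 1000 = 378.8 → r_n = 372 kN.
R_n = 1 × 372 + 2 × 372 = 1116 kN.
Design strength φR_n = 0.75 × 1116 = 837 kN.

837 kN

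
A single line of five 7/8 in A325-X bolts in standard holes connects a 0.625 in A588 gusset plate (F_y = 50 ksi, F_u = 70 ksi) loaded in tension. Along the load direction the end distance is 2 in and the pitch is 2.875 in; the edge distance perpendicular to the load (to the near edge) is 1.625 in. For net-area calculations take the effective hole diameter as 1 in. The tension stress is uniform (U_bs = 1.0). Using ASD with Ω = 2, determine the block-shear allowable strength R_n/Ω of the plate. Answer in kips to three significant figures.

Shear plane L_v = 2 + 4·2.875 = 13.5 in; A_gv = 13.5 × 0.625 = 8.438 in².
A_nv = (13.5 − 4.5·1) × 0.625 = 5.625 in².
A_nt = (1.625 − 0.5·1) × 0.625 = 0.7031 in².
0.6 F_u A_nv = 236.2 kips; 0.6 F_y A_gv = 253.1 kips → shear rupture governs the shear term.
R_n = 236.2 + 1.0 × 70 × 0.7031 = 285.5 kips.
Allowable strength R_n/Ω = 285.5 / 2 = 143 kips.

143 kips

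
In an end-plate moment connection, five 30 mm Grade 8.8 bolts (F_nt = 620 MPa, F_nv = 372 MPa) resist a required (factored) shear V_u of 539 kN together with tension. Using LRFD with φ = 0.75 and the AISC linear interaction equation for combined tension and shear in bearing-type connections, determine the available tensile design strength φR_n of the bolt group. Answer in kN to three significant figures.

1240 kN

A_b = π·30²/4 = 706.9 mm²; f_rv = 539 × 1000 / (5 × 706.9) = 152.5 MPa.
F'_nt = 1.3 F_nt − (F_nt / φF_nv) f_rv = 1.3·620 − (620/(0.75·372))·152.5 = 467.1 MPa, capped at F_nt → F'_nt = 467.1 MPa.
R_n = F'_nt · A_b · n = 467.1 × 706.9 × 5 / 1000 = 1651 kN.
Design strength φR_n = 0.75 × 1651 = 1240 kN.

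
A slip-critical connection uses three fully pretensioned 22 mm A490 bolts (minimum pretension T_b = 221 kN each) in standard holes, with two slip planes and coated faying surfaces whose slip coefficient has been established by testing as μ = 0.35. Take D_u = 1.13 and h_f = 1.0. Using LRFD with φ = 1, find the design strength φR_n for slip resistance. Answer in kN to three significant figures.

524 kN

R_n = μ · D_u · h_f · T_b · n_s · n_b = 0.35 × 1.13 × 1.0 × 221 × 2 × 3 = 524.4 kN.
Design strength φR_n = 1 × 524.4 = 524 kN.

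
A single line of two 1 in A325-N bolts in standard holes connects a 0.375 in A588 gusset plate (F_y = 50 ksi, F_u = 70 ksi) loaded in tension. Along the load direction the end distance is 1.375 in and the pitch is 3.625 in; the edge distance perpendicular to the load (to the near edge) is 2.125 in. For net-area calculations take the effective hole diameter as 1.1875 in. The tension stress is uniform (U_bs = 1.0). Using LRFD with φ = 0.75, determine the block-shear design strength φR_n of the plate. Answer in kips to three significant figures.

68.2 kips

Shear plane L_v = 1.375 + 1·3.625 = 5 in; A_gv = 5 × 0.375 = 1.875 in².
A_nv = (5 − 1.5·1.1875) × 0.375 = 1.207 in².
A_nt = (2.125 − 0.5·1.1875) × 0.375 = 0.5742 in².
0.6 F_u A_nv = 50.7 kips; 0.6 F_y A_gv = 56.25 kips → shear rupture governs the shear term.
R_n = 50.7 + 1.0 × 70 × 0.5742 = 90.89 kips.
Design strength φR_n = 0.75 × 90.89 = 68.2 kips.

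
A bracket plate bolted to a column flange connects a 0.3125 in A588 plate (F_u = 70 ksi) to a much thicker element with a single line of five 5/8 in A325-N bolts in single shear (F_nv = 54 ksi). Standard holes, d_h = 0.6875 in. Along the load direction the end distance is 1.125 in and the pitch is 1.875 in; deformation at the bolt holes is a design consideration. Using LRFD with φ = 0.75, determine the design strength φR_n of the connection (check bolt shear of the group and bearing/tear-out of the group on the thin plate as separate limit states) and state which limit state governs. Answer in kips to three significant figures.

62.1 kips (bolt shear governs)

Bolt shear: A_b = π·0.625²/4 = 0.3068 in²; R_n = 54 × 0.3068 × 5 × 1 = 82.83 kips → 0.75 × 82.83 = 62.1 kips.
Bearing (1.2 l_c t F_u ≤ 2.4 d t F_u): upper limit = 2.4·0.625·0.3125·70 = 32.81 kips.
  Edge l_c = 1.125 − 0.6875/2 = 0.7812 → r_n = 20.51 kips; interior l_c = 1.875 − 0.6875 = 1.188 → r_n = 31.17 kips.
  R_n,bearing = 1·20.51 + 4·31.17 = 145.2 kips → 0.75 × 145.2 = 109 kips.
Bolt shear governs: 62.1 kips.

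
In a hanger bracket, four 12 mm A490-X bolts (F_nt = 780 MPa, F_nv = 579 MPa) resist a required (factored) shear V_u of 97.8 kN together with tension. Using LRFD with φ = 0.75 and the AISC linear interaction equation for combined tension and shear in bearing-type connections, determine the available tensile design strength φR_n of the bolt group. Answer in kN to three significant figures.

212 kN

A_b = π·12²/4 = 113.1 mm²; f_rv = 97.8 × 1000 / (4 × 113.1) = 216.2 MPa.
F'_nt = 1.3 F_nt − (F_nt / φF_nv) f_rv = 1.3·780 − (780/(0.75·579))·216.2 = 625.7 MPa, capped at F_nt → F'_nt = 625.7 MPa.
R_n = F'_nt · A_b · n = 625.7 × 113.1 × 4 / 1000 = 283.1 kN.
Design strength φR_n = 0.75 × 283.1 = 212 kN.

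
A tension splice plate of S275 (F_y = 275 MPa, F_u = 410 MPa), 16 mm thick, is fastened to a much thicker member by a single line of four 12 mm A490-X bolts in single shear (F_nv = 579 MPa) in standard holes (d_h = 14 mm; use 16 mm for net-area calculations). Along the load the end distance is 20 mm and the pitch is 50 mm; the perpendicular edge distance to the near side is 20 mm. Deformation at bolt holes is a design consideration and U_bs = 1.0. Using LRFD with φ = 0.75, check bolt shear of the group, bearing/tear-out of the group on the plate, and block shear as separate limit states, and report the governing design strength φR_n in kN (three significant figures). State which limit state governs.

196 kN (bolt shear governs)

Bolt shear: A_b = π·12²/4 = 113.1 mm²; R_n = 579 × 113.1 × 4 × 1 / 1000 = 261.9 kN → 0.75 × 261.9 = 196 kN.
Bearing: edge l_c = 13, r_n = 102.3 kN; interior l_c = 36, r_n = 188.9 kN; R_n = 102.3 + 3·188.9 = 669.1 kN → 502 kN.
Block shear: A_gv = 2720, A_nv = 1824, A_nt = 192 mm²; R_n = min(0.6F_uA_nv, 0.6F_yA_gv) + U_bs·F_u·A_nt = 527.4 kN → 396 kN.
Bolt shear governs: 196 kN.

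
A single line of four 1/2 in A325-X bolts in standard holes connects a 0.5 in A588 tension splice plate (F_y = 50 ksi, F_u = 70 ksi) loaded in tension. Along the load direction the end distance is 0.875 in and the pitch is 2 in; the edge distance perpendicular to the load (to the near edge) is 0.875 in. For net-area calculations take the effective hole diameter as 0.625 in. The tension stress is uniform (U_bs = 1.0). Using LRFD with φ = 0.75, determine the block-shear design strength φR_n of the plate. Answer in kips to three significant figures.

Shear plane L_v = 0.875 + 3·2 = 6.875 in; A_gv = 6.875 × 0.5 = 3.438 in².
A_nv = (6.875 − 3.5·0.625) × 0.5 = 2.344 in².
A_nt = (0.875 − 0.5·0.625) × 0.5 = 0.2812 in².
0.6 F_u A_nv = 98.44 kips; 0.6 F_y A_gv = 103.1 kips → shear rupture governs the shear term.
R_n = 98.44 + 1.0 × 70 × 0.2812 = 118.1 kips.
Design strength φR_n = 0.75 × 118.1 = 88.6 kips.

88.6 kips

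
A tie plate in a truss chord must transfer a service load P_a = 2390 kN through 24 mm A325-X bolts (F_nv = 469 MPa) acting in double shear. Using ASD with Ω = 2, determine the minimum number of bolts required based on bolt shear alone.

A_b = π·24²/4 = 452.4 mm².
Per-bolt allowable strength R_n/Ω = 469 × 452.4 × 2 / 1000 / 2 = 212.2 kN.
n ≥ 2390 / 212.2 = 11.26 → use 12 bolts.

12 bolts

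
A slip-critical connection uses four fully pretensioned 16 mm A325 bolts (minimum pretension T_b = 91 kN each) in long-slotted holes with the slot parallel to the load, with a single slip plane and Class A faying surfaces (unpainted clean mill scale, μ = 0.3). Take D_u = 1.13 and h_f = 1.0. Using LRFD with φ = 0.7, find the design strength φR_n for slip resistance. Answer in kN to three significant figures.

R_n = μ · D_u · h_f · T_b · n_s · n_b = 0.3 × 1.13 × 1.0 × 91 × 1 × 4 = 123.4 kN.
Design strength φR_n = 0.7 × 123.4 = 86.4 kN.

86.4 kN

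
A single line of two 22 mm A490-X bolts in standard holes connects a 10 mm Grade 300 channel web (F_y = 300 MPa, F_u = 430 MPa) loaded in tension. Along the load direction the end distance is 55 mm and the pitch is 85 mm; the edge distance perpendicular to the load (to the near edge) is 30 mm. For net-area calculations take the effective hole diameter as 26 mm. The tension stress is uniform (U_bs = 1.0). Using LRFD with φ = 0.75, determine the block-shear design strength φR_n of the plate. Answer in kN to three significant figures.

Shear plane L_v = 55 + 1·85 = 140 mm; A_gv = 140 × 10 = 1400 mm².
A_nv = (140 − 1.5·26) × 10 = 1010 mm².
A_nt = (30 − 0.5·26) × 10 = 170 mm².
0.6 F_u A_nv = 260.6 kN; 0.6 F_y A_gv = 252 kN → shear yielding governs the shear term.
R_n = 252 + 1.0 × 430 × 170 / 1000 = 325.1 kN.
Design strength φR_n = 0.75 × 325.1 = 244 kN.

244 kN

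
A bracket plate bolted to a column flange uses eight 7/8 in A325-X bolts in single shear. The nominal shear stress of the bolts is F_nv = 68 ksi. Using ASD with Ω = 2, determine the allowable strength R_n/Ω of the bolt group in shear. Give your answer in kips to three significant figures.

A_b = π × 0.875² / 4 = 0.6013 in².
R_n = F_nv · A_b · n · n_s = 68 × 0.6013 × 8 × 1 = 327.1 kips.
Allowable strength R_n/Ω = 327.1 / 2 = 164 kips.

164 kips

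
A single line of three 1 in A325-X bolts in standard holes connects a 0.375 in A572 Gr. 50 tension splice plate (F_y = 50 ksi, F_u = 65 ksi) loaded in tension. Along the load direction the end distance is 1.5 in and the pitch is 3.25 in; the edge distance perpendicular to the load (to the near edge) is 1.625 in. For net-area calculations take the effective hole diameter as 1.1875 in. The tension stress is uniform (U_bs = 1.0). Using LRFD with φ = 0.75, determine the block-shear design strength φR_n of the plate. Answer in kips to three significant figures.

Shear plane L_v = 1.5 + 2·3.25 = 8 in; A_gv = 8 × 0.375 = 3 in².
A_nv = (8 − 2.5·1.1875) × 0.375 = 1.887 in².
A_nt = (1.625 − 0.5·1.1875) × 0.375 = 0.3867 in².
0.6 F_u A_nv = 73.58 kips; 0.6 F_y A_gv = 90 kips → shear rupture governs the shear term.
R_n = 73.58 + 1.0 × 65 × 0.3867 = 98.72 kips.
Design strength φR_n = 0.75 × 98.72 = 74 kips.

74 kips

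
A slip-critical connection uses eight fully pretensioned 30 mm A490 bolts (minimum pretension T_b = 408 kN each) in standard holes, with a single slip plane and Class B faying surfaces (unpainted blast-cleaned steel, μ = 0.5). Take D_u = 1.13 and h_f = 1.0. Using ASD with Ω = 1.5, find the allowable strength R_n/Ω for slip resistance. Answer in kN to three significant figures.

1230 kN

R_n = μ · D_u · h_f · T_b · n_s · n_b = 0.5 × 1.13 × 1.0 × 408 × 1 × 8 = 1844 kN.
Allowable strength R_n/Ω = 1844 / 1.5 = 1230 kN.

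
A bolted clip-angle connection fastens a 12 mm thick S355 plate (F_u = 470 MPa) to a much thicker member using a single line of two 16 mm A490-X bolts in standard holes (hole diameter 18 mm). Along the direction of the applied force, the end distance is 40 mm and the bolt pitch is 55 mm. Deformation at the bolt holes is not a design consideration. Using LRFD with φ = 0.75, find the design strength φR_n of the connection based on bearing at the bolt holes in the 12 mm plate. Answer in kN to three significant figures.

Per bolt r_n = 1.5 l_c t F_u ≤ 3.0 d t F_u; upper limit = 3.0 × 16 × 12 × 470 / 1000 = 270.7 kN.
Edge bolt: l_c = 40 − 18/2 = 31 mm → 1.5 × 31 × 12 × 470 / 1000 = 262.3 → r_n = 262.3 kN.
Interior bolts: l_c = 55 − 18 = 37 mm → 1.5 × 37 × 12 × 470 / 1000 = 313 → r_n = 270.7 kN.
R_n = 1 × 262.3 + 1 × 270.7 = 533 kN.
Design strength φR_n = 0.75 × 533 = 400 kN.

400 kN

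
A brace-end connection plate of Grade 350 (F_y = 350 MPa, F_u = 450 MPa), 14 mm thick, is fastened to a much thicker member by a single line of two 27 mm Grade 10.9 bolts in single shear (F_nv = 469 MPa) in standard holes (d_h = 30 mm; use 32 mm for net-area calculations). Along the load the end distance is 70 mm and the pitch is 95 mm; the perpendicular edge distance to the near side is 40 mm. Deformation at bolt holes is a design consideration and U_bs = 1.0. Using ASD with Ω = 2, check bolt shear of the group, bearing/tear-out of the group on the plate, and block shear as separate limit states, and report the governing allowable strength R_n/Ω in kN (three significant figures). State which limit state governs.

269 kN (bolt shear governs)

Bolt shear: A_b = π·27²/4 = 572.6 mm²; R_n = 469 × 572.6 × 2 × 1 / 1000 = 537.1 kN → 537.1 / 2 = 269 kN.
Bearing: edge l_c = 55, r_n = 408.2 kN; interior l_c = 65, r_n = 408.2 kN; R_n = 408.2 + 1·408.2 = 816.5 kN → 408 kN.
Block shear: A_gv = 2310, A_nv = 1638, A_nt = 336 mm²; R_n = min(0.6F_uA_nv, 0.6F_yA_gv) + U_bs·F_u·A_nt = 593.5 kN → 297 kN.
Bolt shear governs: 269 kN.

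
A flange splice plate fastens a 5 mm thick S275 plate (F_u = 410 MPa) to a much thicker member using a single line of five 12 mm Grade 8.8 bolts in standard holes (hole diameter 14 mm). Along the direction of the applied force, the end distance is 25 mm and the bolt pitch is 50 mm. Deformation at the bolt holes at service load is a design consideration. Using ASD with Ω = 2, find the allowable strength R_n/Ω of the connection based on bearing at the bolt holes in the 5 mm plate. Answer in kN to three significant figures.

Per bolt r_n = 1.2 l_c t F_u ≤ 2.4 d t F_u; upper limit = 2.4 × 12 × 5 × 410 / 1000 = 59.04 kN.
Edge bolt: l_c = 25 − 14/2 = 18 mm → 1.2 × 18 × 5 × 410 / 1000 = 44.28 → r_n = 44.28 kN.
Interior bolts: l_c = 50 − 14 = 36 mm → 1.2 × 36 × 5 × 410 / 1000 = 88.56 → r_n = 59.04 kN.
R_n = 1 × 44.28 + 4 × 59.04 = 280.4 kN.
Allowable strength R_n/Ω = 280.4 / 2 = 140 kN.

140 kN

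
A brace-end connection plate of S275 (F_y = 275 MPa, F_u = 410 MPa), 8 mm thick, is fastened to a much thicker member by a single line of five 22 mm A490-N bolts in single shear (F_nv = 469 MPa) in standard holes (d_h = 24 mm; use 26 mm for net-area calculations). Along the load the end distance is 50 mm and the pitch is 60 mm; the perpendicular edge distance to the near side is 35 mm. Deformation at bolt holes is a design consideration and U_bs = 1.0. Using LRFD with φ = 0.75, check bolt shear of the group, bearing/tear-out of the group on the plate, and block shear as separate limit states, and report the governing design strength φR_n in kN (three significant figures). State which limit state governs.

Bolt shear: A_b = π·22²/4 = 380.1 mm²; R_n = 469 × 380.1 × 5 × 1 / 1000 = 891.4 kN → 0.75 × 891.4 = 669 kN.
Bearing: edge l_c = 38, r_n = 149.6 kN; interior l_c = 36, r_n = 141.7 kN; R_n = 149.6 + 4·141.7 = 716.4 kN → 537 kN.
Block shear: A_gv = 2320, A_nv = 1384, A_nt = 176 mm²; R_n = min(0.6F_uA_nv, 0.6F_yA_gv) + U_bs·F_u·A_nt = 412.6 kN → 309 kN.
Block shear governs: 309 kN.

309 kN (block shear governs)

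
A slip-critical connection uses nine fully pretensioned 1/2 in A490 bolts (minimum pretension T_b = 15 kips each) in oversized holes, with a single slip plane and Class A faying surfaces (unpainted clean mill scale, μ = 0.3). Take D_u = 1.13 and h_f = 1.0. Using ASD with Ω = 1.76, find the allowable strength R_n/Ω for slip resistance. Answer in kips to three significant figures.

R_n = μ · D_u · h_f · T_b · n_s · n_b = 0.3 × 1.13 × 1.0 × 15 × 1 × 9 = 45.76 kips.
Allowable strength R_n/Ω = 45.76 / 1.76 = 26 kips.

26 kips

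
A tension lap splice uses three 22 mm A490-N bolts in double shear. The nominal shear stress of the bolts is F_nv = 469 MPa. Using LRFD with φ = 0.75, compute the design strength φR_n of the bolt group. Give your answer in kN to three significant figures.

802 kN

A_b = π × 22² / 4 = 380.1 mm².
R_n = F_nv · A_b · n · n_s = 469 × 380.1 × 3 × 2 / 1000 = 1070 kN.
Design strength φR_n = 0.75 × 1070 = 802 kN.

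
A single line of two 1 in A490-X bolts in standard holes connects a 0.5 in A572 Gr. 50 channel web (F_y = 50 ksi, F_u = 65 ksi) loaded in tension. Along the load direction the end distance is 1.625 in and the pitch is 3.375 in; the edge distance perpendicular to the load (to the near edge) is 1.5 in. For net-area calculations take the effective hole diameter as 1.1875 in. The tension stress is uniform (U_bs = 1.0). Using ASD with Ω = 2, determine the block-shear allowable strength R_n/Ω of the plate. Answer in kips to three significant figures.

Shear plane L_v = 1.625 + 1·3.375 = 5 in; A_gv = 5 × 0.5 = 2.5 in².
A_nv = (5 − 1.5·1.1875) × 0.5 = 1.609 in².
A_nt = (1.5 − 0.5·1.1875) × 0.5 = 0.4531 in².
0.6 F_u A_nv = 62.77 kips; 0.6 F_y A_gv = 75 kips → shear rupture governs the shear term.
R_n = 62.77 + 1.0 × 65 × 0.4531 = 92.22 kips.
Allowable strength R_n/Ω = 92.22 / 2 = 46.1 kips.

46.1 kips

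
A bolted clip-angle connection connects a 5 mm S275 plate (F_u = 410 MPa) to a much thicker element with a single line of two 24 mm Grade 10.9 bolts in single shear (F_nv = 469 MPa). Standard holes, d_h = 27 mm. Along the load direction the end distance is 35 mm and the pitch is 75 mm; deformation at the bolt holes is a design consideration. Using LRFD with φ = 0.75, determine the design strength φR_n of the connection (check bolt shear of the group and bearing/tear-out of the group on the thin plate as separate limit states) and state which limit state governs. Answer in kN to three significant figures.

Bolt shear: A_b = π·24²/4 = 452.4 mm²; R_n = 469 × 452.4 × 2 × 1 / 1000 = 424.3 kN → 0.75 × 424.3 = 318 kN.
Bearing (1.2 l_c t F_u ≤ 2.4 d t F_u): upper limit = 2.4·24·5·410 / 1000 = 118.1 kN.
  Edge l_c = 35 − 27/2 = 21.5 → r_n = 52.89 kN; interior l_c = 75 − 27 = 48 → r_n = 118.1 kN.
  R_n,bearing = 1·52.89 + 1·118.1 = 171 kN → 0.75 × 171 = 128 kN.
Bearing governs: 128 kN.

128 kN (bearing governs)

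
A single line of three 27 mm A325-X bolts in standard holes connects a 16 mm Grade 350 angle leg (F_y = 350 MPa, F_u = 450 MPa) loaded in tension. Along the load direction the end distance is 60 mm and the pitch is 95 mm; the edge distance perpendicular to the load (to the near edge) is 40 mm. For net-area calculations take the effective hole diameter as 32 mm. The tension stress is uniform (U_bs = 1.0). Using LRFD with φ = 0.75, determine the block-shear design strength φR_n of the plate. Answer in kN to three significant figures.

Shear plane L_v = 60 + 2·95 = 250 mm; A_gv = 250 × 16 = 4000 mm².
A_nv = (250 − 2.5·32) × 16 = 2720 mm².
A_nt = (40 − 0.5·32) × 16 = 384 mm².
0.6 F_u A_nv = 734.4 kN; 0.6 F_y A_gv = 840 kN → shear rupture governs the shear term.
R_n = 734.4 + 1.0 × 450 × 384 / 1000 = 907.2 kN.
Design strength φR_n = 0.75 × 907.2 = 680 kN.

680 kN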